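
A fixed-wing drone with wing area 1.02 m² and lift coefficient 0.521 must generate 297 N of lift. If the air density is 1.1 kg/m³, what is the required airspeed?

L = ½ρv²S·CL ⇒ v = √(2L/(ρ·S·CL))
v = √(2 × 297 / (1.1 × 1.02 × 0.521)) = √1016 = 31.9 m/s

v = 31.9 m/s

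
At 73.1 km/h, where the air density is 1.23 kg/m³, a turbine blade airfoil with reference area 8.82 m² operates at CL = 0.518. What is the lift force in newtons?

L = 1160 N

Convert speed: v = 73.1 km/h ÷ 3.6 = 20.31 m/s.
Dynamic pressure q = ½ρv² = ½ × 1.23 × 20.31² = 253.6 Pa.
L = q·S·CL = 253.6 × 8.82 × 0.518 = 1160 N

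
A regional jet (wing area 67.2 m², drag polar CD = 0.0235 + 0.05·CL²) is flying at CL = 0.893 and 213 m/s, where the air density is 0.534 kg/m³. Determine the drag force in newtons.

D = 51600 N

CD = 0.0235 + 0.05 × 0.893² = 0.06337
D = ½ρv²S·CD = ½ × 0.534 × 213² × 67.2 × 0.06337 = 51600 N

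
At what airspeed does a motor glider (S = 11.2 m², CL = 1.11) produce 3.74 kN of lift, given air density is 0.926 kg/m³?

L = ½ρv²S·CL ⇒ v = √(2L/(ρ·S·CL))
v = √(2 × 3740 / (0.926 × 11.2 × 1.11)) = √649.8 = 25.5 m/s

v = 25.5 m/s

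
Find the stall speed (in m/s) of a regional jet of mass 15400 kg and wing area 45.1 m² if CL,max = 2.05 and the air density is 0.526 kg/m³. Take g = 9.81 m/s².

V_stall = 78.8 m/s

At stall, lift equals weight: L = W = m·g = 15400 × 9.81 = 1.511×10^5 N.
V_stall = √(2W/(ρ·S·CL,max)) = √(2 × 1.511×10^5 / (0.526 × 45.1 × 2.05))
V_stall = √6213 = 78.8 m/s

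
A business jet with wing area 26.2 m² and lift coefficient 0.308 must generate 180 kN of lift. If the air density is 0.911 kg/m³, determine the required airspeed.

v = 221 m/s

L = ½ρv²S·CL ⇒ v = √(2L/(ρ·S·CL))
v = √(2 × 1.8×10^5 / (0.911 × 26.2 × 0.308)) = √48970 = 221 m/s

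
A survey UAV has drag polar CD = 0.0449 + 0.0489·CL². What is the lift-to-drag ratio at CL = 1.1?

L/D = 10.6

CD = 0.0449 + 0.0489 × 1.1² = 0.1041
L/D = CL/CD = 1.1 / 0.1041 = 10.6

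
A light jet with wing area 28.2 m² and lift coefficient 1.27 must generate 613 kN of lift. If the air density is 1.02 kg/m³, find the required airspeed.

L = ½ρv²S·CL ⇒ v = √(2L/(ρ·S·CL))
v = √(2 × 6.13×10^5 / (1.02 × 28.2 × 1.27)) = √33560 = 183 m/s

v = 183 m/s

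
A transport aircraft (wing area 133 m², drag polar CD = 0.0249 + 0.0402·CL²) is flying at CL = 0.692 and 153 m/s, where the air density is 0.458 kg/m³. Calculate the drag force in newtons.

D = 31500 N

CD = 0.0249 + 0.0402 × 0.692² = 0.04415
D = ½ρv²S·CD = ½ × 0.458 × 153² × 133 × 0.04415 = 31500 N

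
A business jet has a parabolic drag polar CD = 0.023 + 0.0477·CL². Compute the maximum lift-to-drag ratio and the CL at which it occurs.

(L/D)max = 15.1, at CL = 0.694

For CD = CD0 + K·CL², (L/D)max occurs at CL* = √(CD0/K) and equals 1/(2√(K·CD0)).
(L/D)max = 1/(2√(0.0477 × 0.023)) = 1/(2 × 0.03312) = 15.1
CL* = √(0.023/0.0477) = 0.694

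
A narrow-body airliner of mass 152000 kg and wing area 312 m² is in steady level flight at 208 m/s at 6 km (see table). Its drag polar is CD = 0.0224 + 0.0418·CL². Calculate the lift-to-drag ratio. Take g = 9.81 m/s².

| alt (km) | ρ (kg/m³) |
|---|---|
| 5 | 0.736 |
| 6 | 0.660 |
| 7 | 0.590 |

L/D = 12.4

At 6 km, from the table: ρ = 0.660 kg/m³.
In steady level flight, lift balances weight: W = mg = 152000 × 9.81 = 1.4911×10^6 N.
Dynamic pressure q = 0.5 × 0.66 × 208² = 14280 Pa.
Required CL = L/(qS) = 1.4911×10^6/(14280·312) = 0.3347.
CD = 0.0224 + 0.0418 × 0.3347² = 0.02708.
L/D = CL/CD = 0.3347 / 0.02708 = 12.4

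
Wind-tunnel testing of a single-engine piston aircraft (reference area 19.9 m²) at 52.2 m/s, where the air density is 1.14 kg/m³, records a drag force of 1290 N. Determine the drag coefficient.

CD = 0.0417

From D = ½ρv²S·CD, rearranging gives CD = 2D/(ρv²S).
CD = 2 × 1290 / (1.14 × 52.2² × 19.9) = 0.0417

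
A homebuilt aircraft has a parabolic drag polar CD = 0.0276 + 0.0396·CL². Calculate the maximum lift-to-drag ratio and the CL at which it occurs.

(L/D)max = 15.1, at CL = 0.835

For CD = CD0 + K·CL², (L/D)max occurs at CL* = √(CD0/K) and equals 1/(2√(K·CD0)).
(L/D)max = 1/(2√(0.0396 × 0.0276)) = 1/(2 × 0.03306) = 15.1
CL* = √(0.0276/0.0396) = 0.835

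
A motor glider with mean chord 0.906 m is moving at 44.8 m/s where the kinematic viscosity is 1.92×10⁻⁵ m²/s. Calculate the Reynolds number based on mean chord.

Re = v·c/ν = 44.8 × 0.906 / (1.92×10⁻⁵) = 2.11×10^6

Re = 2.11×10^6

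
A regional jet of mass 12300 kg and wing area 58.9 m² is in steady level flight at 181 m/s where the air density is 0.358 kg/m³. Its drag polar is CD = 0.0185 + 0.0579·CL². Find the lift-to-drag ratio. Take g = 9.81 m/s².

L/D = 13.7

Level flight ⇒ L = W = m·g = 12300 × 9.81 = 1.2066×10^5 N.
Dynamic pressure q = 0.5 × 0.358 × 181² = 5864 Pa.
CL = W/(q·S) = 1.2066×10^5 / (5864 × 58.9) = 0.3493.
CD = 0.0185 + 0.0579 × 0.3493² = 0.02557.
L/D = CL/CD = 0.3493 / 0.02557 = 13.7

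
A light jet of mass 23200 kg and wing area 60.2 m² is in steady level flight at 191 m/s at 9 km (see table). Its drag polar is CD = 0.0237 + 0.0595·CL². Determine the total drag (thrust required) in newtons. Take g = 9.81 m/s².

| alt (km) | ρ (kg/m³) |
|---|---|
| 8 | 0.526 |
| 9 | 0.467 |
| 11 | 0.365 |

D = 18200 N

At 9 km, from the table: ρ = 0.467 kg/m³.
In steady level flight, lift balances weight: W = mg = 23200 × 9.81 = 2.2759×10^5 N.
q = ½ρv² = ½ × 0.467 × 191² = 8518 Pa.
CL = W/(q·S) = 2.2759×10^5 / (8518 × 60.2) = 0.4438.
CD = 0.0237 + 0.0595 × 0.4438² = 0.03542.
D = q·S·CD = 8518 × 60.2 × 0.03542 = 18160 N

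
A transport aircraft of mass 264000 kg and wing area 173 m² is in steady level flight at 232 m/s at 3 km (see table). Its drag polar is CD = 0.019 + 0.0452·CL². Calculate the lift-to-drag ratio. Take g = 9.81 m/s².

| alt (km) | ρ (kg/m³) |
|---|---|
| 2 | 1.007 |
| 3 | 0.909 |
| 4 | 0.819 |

L/D = 17

At 3 km, from the table: ρ = 0.909 kg/m³.
In steady level flight, lift balances weight: W = mg = 264000 × 9.81 = 2.5898×10^6 N.
Dynamic pressure q = 0.5 × 0.909 × 232² = 24460 Pa.
Required CL = L/(qS) = 2.5898×10^6/(24460·173) = 0.612.
CD = 0.019 + 0.0452 × 0.612² = 0.03593.
L/D = CL/CD = 0.612 / 0.03593 = 17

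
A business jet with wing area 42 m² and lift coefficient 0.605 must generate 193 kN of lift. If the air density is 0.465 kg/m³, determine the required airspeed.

L = ½ρv²S·CL ⇒ v = √(2L/(ρ·S·CL))
v = √(2 × 1.93×10^5 / (0.465 × 42 × 0.605)) = √32670 = 181 m/s

v = 181 m/s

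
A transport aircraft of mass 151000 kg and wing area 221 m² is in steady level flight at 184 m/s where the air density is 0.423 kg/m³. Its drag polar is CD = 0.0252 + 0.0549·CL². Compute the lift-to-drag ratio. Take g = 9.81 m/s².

In steady level flight, lift balances weight: W = mg = 151000 × 9.81 = 1.4813×10^6 N.
q = ½ρv² = ½ × 0.423 × 184² = 7161 Pa.
Required CL = L/(qS) = 1.4813×10^6/(7161·221) = 0.9361.
CD = 0.0252 + 0.0549 × 0.9361² = 0.0733.
L/D = CL/CD = 0.9361 / 0.0733 = 12.8

L/D = 12.8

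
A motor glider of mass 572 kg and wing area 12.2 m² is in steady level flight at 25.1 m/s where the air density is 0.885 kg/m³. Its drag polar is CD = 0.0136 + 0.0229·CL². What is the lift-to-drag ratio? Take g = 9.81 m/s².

L/D = 21.7

Weight W = mg = 572 × 9.81 = 5611.3 N; in level flight L = W.
Dynamic pressure q = 0.5 × 0.885 × 25.1² = 278.8 Pa.
CL = W/(q·S) = 5611.3 / (278.8 × 12.2) = 1.65.
CD = 0.0136 + 0.0229 × 1.65² = 0.07593.
L/D = CL/CD = 1.65 / 0.07593 = 21.7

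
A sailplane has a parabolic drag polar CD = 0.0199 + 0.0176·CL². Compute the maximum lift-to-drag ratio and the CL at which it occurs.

For CD = CD0 + K·CL², (L/D)max occurs at CL* = √(CD0/K) and equals 1/(2√(K·CD0)).
(L/D)max = 1/(2√(0.0176 × 0.0199)) = 1/(2 × 0.01871) = 26.7
CL* = √(0.0199/0.0176) = 1.06

(L/D)max = 26.7, at CL = 1.06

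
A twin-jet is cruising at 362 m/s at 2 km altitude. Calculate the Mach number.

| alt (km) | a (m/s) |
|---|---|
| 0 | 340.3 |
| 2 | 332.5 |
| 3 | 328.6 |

At 2 km, from the table: a = 332.5 m/s.
M = v/a = 362 / 332.5 = 1.09

M = 1.09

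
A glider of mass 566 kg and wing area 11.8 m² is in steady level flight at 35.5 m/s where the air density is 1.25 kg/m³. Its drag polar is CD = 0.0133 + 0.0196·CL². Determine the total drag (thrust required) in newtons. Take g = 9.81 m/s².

Weight W = mg = 566 × 9.81 = 5552.5 N; in level flight L = W.
Dynamic pressure q = 0.5 × 1.25 × 35.5² = 787.7 Pa.
CL = 2W/(ρv²S) = 2×5552.5/(1.25×35.5²×11.8) = 0.5974.
CD = 0.0133 + 0.0196 × 0.5974² = 0.0203.
D = q·S·CD = 787.7 × 11.8 × 0.0203 = 188.6 N

D = 189 N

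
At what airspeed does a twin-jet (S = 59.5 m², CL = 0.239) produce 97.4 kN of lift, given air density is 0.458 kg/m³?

v = 173 m/s

L = ½ρv²S·CL ⇒ v = √(2L/(ρ·S·CL))
v = √(2 × 97400 / (0.458 × 59.5 × 0.239)) = √29910 = 173 m/s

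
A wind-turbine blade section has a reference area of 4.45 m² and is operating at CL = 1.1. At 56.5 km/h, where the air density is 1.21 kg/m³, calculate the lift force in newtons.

Convert speed: v = 56.5 km/h ÷ 3.6 = 15.69 m/s.
L = ½ρv²S·CL = ½ × 1.21 × 15.69² × 4.45 × 1.1 = 729 N

L = 729 N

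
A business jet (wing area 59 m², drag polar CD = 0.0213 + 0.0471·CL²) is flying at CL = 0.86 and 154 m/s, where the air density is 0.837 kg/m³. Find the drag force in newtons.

D = 32900 N

CD = 0.0213 + 0.0471 × 0.86² = 0.05614
D = ½ρv²S·CD = ½ × 0.837 × 154² × 59 × 0.05614 = 32900 N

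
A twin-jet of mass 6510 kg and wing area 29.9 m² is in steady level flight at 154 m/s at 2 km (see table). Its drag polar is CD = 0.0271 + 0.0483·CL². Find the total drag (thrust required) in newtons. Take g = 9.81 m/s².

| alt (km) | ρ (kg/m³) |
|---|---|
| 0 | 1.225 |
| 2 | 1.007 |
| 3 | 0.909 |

At 2 km, from the table: ρ = 1.007 kg/m³.
Level flight ⇒ L = W = m·g = 6510 × 9.81 = 63863 N.
q = ½ρv² = ½ × 1.007 × 154² = 11940 Pa.
CL = 2W/(ρv²S) = 2×63863/(1.007×154²×29.9) = 0.1789.
CD = 0.0271 + 0.0483 × 0.1789² = 0.02865.
D = q·S·CD = 11940 × 29.9 × 0.02865 = 10230 N

D = 10200 N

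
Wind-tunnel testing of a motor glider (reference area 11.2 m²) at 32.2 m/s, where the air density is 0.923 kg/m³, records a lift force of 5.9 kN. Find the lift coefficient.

From L = ½ρv²S·CL, rearranging gives CL = 2L/(ρv²S).
CL = 2 × 5900 / (0.923 × 32.2² × 11.2) = 1.1

CL = 1.1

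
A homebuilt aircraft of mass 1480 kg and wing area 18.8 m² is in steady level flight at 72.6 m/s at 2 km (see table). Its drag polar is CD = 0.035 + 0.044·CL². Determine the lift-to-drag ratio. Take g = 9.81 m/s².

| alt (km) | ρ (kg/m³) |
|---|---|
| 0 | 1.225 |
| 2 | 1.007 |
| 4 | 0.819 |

At 2 km, from the table: ρ = 1.007 kg/m³.
Level flight ⇒ L = W = m·g = 1480 × 9.81 = 14519 N.
Dynamic pressure q = 0.5 × 1.007 × 72.6² = 2654 Pa.
Required CL = L/(qS) = 14519/(2654·18.8) = 0.291.
CD = 0.035 + 0.044 × 0.291² = 0.03873.
L/D = CL/CD = 0.291 / 0.03873 = 7.51

L/D = 7.51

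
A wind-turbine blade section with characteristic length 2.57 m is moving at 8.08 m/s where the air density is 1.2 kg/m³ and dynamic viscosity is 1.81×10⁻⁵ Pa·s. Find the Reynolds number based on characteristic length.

Re = 1.38×10^6

Re = ρ·v·c/μ = 1.2 × 8.08 × 2.57 / (1.81×10⁻⁵) = 1.38×10^6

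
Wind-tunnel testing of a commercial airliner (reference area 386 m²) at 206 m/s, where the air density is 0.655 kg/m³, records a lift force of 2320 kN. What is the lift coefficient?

CL = 0.432

From L = ½ρv²S·CL, rearranging gives CL = 2L/(ρv²S).
CL = 2 × 2.32×10^6 / (0.655 × 206² × 386) = 0.432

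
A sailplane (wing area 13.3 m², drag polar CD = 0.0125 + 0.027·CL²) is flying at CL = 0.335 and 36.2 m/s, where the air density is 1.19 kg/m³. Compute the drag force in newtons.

D = 161 N

CD = 0.0125 + 0.027 × 0.335² = 0.01553
D = ½ρv²S·CD = ½ × 1.19 × 36.2² × 13.3 × 0.01553 = 161 N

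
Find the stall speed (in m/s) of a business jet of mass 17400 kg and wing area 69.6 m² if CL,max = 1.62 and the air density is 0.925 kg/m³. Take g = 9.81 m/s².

V_stall = 57.2 m/s

Stall occurs when L = W at CL,max. W = mg = 17400 × 9.81 = 1.707×10^5 N.
V_stall = √(2W/(ρ·S·CL,max)) = √(2 × 1.707×10^5 / (0.925 × 69.6 × 1.62))
V_stall = √3273 = 57.2 m/s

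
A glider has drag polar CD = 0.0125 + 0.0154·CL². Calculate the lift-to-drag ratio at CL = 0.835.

CD = 0.0125 + 0.0154 × 0.835² = 0.02324
L/D = CL/CD = 0.835 / 0.02324 = 35.9

L/D = 35.9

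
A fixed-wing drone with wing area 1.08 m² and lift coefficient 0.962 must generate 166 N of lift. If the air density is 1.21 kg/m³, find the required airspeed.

L = ½ρv²S·CL ⇒ v = √(2L/(ρ·S·CL))
v = √(2 × 166 / (1.21 × 1.08 × 0.962)) = √264.1 = 16.3 m/s

v = 16.3 m/s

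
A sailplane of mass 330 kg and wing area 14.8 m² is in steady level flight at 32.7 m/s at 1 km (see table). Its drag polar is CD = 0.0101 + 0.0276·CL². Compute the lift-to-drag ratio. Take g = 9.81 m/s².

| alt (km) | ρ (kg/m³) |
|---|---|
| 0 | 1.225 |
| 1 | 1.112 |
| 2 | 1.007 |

L/D = 26.6

At 1 km, from the table: ρ = 1.112 kg/m³.
Weight W = mg = 330 × 9.81 = 3237.3 N; in level flight L = W.
q = ½ρv² = ½ × 1.112 × 32.7² = 594.5 Pa.
Required CL = L/(qS) = 3237.3/(594.5·14.8) = 0.3679.
CD = 0.0101 + 0.0276 × 0.3679² = 0.01384.
L/D = CL/CD = 0.3679 / 0.01384 = 26.6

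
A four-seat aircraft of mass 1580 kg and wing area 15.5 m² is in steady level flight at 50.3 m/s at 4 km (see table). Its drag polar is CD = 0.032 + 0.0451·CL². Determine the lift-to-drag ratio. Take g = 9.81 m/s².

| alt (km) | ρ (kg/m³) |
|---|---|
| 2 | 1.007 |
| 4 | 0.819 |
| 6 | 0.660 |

L/D = 13

At 4 km, from the table: ρ = 0.819 kg/m³.
Weight W = mg = 1580 × 9.81 = 15500 N; in level flight L = W.
q = ½ρv² = ½ × 0.819 × 50.3² = 1036 Pa.
CL = W/(q·S) = 15500 / (1036 × 15.5) = 0.9652.
CD = 0.032 + 0.0451 × 0.9652² = 0.07401.
L/D = CL/CD = 0.9652 / 0.07401 = 13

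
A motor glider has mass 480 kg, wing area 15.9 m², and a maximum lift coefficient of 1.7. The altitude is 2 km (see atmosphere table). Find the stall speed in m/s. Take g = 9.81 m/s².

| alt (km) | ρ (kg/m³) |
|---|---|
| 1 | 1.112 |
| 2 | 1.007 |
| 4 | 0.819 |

At 2 km, from the table: ρ = 1.007 kg/m³.
Weight W = mg = 480 × 9.81 = 4709 N.
V_stall = √(2W/(ρ·S·CL,max)) = √(2 × 4709 / (1.007 × 15.9 × 1.7))
V_stall = √346 = 18.6 m/s

V_stall = 18.6 m/s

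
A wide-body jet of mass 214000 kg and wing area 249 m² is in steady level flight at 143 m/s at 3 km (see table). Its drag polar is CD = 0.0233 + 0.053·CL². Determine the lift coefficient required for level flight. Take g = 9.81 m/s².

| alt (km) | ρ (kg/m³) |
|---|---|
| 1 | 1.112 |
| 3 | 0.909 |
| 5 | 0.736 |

At 3 km, from the table: ρ = 0.909 kg/m³.
In steady level flight, lift balances weight: W = mg = 214000 × 9.81 = 2.0993×10^6 N.
Dynamic pressure q = 0.5 × 0.909 × 143² = 9294 Pa.
CL = 2W/(ρv²S) = 2×2.0993×10^6/(0.909×143²×249) = 0.9071.

CL = 0.907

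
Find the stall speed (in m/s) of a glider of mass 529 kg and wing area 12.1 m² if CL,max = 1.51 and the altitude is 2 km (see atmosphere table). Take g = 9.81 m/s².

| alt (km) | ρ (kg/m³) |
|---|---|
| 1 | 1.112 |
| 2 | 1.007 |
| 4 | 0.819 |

At 2 km, from the table: ρ = 1.007 kg/m³.
Weight W = mg = 529 × 9.81 = 5189 N.
From L = ½ρV²S·CL,max = W: V_stall = √(2W/(ρSCL,max)) = √(2·5189/(1.007·12.1·1.51))
V_stall = √564.1 = 23.8 m/s

V_stall = 23.8 m/s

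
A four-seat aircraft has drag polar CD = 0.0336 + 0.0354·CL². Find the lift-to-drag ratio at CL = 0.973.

L/D = 14.5

CD = 0.0336 + 0.0354 × 0.973² = 0.06711
L/D = CL/CD = 0.973 / 0.06711 = 14.5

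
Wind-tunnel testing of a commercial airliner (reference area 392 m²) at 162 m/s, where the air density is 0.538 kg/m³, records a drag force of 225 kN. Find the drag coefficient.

From D = ½ρv²S·CD, rearranging gives CD = 2D/(ρv²S).
CD = 2 × 2.25×10^5 / (0.538 × 162² × 392) = 0.0813

CD = 0.0813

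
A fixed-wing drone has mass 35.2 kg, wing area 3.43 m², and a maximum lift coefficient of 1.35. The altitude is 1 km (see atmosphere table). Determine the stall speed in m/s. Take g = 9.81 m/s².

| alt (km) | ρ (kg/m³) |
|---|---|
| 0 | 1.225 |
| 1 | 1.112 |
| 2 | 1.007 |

At 1 km, from the table: ρ = 1.112 kg/m³.
Stall occurs when L = W at CL,max. W = mg = 35.2 × 9.81 = 345.3 N.
V_stall = √(2W/(ρ·S·CL,max)) = √(2 × 345.3 / (1.112 × 3.43 × 1.35))
V_stall = √134.1 = 11.6 m/s

V_stall = 11.6 m/s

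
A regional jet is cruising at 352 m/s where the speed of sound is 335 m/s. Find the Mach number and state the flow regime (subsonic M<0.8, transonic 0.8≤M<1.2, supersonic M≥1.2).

M = v/a = 352 / 335 = 1.05
M = 1.05 → transonic.

M = 1.05 (transonic)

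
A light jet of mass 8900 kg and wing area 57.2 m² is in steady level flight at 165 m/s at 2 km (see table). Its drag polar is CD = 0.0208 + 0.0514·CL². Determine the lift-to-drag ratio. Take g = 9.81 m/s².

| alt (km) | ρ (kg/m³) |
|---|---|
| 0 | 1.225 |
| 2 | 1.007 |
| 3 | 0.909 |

L/D = 5.19

At 2 km, from the table: ρ = 1.007 kg/m³.
In steady level flight, lift balances weight: W = mg = 8900 × 9.81 = 87309 N.
Dynamic pressure q = 0.5 × 1.007 × 165² = 13710 Pa.
CL = 2W/(ρv²S) = 2×87309/(1.007×165²×57.2) = 0.1114.
CD = 0.0208 + 0.0514 × 0.1114² = 0.02144.
L/D = CL/CD = 0.1114 / 0.02144 = 5.19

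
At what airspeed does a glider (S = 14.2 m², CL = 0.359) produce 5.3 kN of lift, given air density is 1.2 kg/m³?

L = ½ρv²S·CL ⇒ v = √(2L/(ρ·S·CL))
v = √(2 × 5300 / (1.2 × 14.2 × 0.359)) = √1733 = 41.6 m/s

v = 41.6 m/s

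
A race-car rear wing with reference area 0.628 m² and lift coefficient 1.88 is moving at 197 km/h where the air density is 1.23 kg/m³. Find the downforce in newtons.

L = 2170 N

Convert speed: v = 197 km/h ÷ 3.6 = 54.72 m/s.
L = ½ρv²S·CL = ½ × 1.23 × 54.72² × 0.628 × 1.88 = 2170 N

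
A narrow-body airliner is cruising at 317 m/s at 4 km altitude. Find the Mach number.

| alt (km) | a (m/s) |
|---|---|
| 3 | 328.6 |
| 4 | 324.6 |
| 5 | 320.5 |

M = 0.977

At 4 km, from the table: a = 324.6 m/s.
M = v/a = 317 / 324.6 = 0.977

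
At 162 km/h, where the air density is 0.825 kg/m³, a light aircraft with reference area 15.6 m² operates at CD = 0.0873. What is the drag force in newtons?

Convert speed: v = 162 km/h ÷ 3.6 = 45 m/s.
Dynamic pressure q = ½ρv² = ½ × 0.825 × 45² = 835.3 Pa.
D = q·S·CD = 835.3 × 15.6 × 0.0873 = 1140 N

D = 1140 N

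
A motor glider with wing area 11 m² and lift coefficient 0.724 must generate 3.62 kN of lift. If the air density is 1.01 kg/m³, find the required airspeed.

v = 30 m/s

L = ½ρv²S·CL ⇒ v = √(2L/(ρ·S·CL))
v = √(2 × 3620 / (1.01 × 11 × 0.724)) = √900.1 = 30 m/s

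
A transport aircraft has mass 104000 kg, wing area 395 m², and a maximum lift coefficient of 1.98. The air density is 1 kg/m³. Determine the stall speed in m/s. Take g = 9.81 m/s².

V_stall = 51.1 m/s

Stall occurs when L = W at CL,max. W = mg = 104000 × 9.81 = 1.02×10^6 N.
V_stall = √(2W/(ρ·S·CL,max)) = √(2 × 1.02×10^6 / (1 × 395 × 1.98))
V_stall = √2609 = 51.1 m/s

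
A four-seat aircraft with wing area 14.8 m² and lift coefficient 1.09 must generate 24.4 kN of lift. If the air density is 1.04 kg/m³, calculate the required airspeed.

v = 53.9 m/s

L = ½ρv²S·CL ⇒ v = √(2L/(ρ·S·CL))
v = √(2 × 24400 / (1.04 × 14.8 × 1.09)) = √2909 = 53.9 m/s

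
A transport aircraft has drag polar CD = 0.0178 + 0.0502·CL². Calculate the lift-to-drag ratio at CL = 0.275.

CD = 0.0178 + 0.0502 × 0.275² = 0.0216
L/D = CL/CD = 0.275 / 0.0216 = 12.7

L/D = 12.7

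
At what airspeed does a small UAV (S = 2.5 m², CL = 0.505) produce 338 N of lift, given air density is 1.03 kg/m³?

v = 22.8 m/s

L = ½ρv²S·CL ⇒ v = √(2L/(ρ·S·CL))
v = √(2 × 338 / (1.03 × 2.5 × 0.505)) = √519.9 = 22.8 m/s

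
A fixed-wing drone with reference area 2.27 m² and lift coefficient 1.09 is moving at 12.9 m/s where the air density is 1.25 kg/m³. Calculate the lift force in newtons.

L = 257 N

L = ½ρv²S·CL = ½ × 1.25 × 12.9² × 2.27 × 1.09 = 257 N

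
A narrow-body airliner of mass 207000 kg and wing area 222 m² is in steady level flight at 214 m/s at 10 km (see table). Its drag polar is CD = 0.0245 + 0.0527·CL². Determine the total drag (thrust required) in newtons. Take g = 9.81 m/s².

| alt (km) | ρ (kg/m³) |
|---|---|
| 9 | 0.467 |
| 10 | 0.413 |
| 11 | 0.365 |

At 10 km, from the table: ρ = 0.413 kg/m³.
In steady level flight, lift balances weight: W = mg = 207000 × 9.81 = 2.0307×10^6 N.
Dynamic pressure q = 0.5 × 0.413 × 214² = 9457 Pa.
Required CL = L/(qS) = 2.0307×10^6/(9457·222) = 0.9673.
CD = 0.0245 + 0.0527 × 0.9673² = 0.0738.
D = q·S·CD = 9457 × 222 × 0.0738 = 1.549×10^5 N

D = 1.55×10^5 N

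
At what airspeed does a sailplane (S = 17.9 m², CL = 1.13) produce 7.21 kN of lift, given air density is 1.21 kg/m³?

L = ½ρv²S·CL ⇒ v = √(2L/(ρ·S·CL))
v = √(2 × 7210 / (1.21 × 17.9 × 1.13)) = √589.2 = 24.3 m/s

v = 24.3 m/s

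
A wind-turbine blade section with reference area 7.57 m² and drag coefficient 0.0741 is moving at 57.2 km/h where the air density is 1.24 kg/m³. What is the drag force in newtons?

D = 87.8 N

Convert speed: v = 57.2 km/h ÷ 3.6 = 15.89 m/s.
Dynamic pressure q = ½ρv² = ½ × 1.24 × 15.89² = 156.5 Pa.
D = q·S·CD = 156.5 × 7.57 × 0.0741 = 87.8 N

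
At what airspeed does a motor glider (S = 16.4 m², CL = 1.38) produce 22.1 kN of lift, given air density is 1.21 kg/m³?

v = 40.2 m/s

L = ½ρv²S·CL ⇒ v = √(2L/(ρ·S·CL))
v = √(2 × 22100 / (1.21 × 16.4 × 1.38)) = √1614 = 40.2 m/s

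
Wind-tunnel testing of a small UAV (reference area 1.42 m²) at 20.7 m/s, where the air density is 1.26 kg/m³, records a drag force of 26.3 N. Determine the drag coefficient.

From D = ½ρv²S·CD, rearranging gives CD = 2D/(ρv²S).
CD = 2 × 26.3 / (1.26 × 20.7² × 1.42) = 0.0686

CD = 0.0686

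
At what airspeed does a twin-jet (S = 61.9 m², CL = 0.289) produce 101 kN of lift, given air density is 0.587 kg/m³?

v = 139 m/s

L = ½ρv²S·CL ⇒ v = √(2L/(ρ·S·CL))
v = √(2 × 1.01×10^5 / (0.587 × 61.9 × 0.289)) = √19240 = 139 m/s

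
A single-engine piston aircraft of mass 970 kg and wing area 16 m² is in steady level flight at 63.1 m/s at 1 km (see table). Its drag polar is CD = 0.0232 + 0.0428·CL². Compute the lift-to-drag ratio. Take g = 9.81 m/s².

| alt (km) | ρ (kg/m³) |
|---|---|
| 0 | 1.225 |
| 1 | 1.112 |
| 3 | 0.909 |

At 1 km, from the table: ρ = 1.112 kg/m³.
Level flight ⇒ L = W = m·g = 970 × 9.81 = 9515.7 N.
Dynamic pressure q = 0.5 × 1.112 × 63.1² = 2214 Pa.
CL = 2W/(ρv²S) = 2×9515.7/(1.112×63.1²×16) = 0.2687.
CD = 0.0232 + 0.0428 × 0.2687² = 0.02629.
L/D = CL/CD = 0.2687 / 0.02629 = 10.2

L/D = 10.2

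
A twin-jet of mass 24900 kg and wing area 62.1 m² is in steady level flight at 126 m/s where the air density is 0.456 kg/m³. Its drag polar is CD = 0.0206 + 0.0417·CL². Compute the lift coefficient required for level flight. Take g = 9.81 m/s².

CL = 1.09

In steady level flight, lift balances weight: W = mg = 24900 × 9.81 = 2.4427×10^5 N.
q = ½ρv² = ½ × 0.456 × 126² = 3620 Pa.
Required CL = L/(qS) = 2.4427×10^5/(3620·62.1) = 1.087.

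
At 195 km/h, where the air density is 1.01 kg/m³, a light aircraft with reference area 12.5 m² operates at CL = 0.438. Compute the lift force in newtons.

Convert speed: v = 195 km/h ÷ 3.6 = 54.17 m/s.
Dynamic pressure q = ½ρv² = ½ × 1.01 × 54.17² = 1482 Pa.
L = q·S·CL = 1482 × 12.5 × 0.438 = 8110 N ≈ 8.11 kN

L = 8110 N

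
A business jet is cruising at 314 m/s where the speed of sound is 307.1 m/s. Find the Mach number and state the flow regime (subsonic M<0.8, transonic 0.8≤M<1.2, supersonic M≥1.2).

M = 1.02 (transonic)

M = v/a = 314 / 307.1 = 1.02
M = 1.02 → transonic.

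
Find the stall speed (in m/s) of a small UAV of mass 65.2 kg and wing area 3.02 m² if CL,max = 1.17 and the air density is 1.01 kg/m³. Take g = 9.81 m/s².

Stall occurs when L = W at CL,max. W = mg = 65.2 × 9.81 = 639.6 N.
From L = ½ρV²S·CL,max = W: V_stall = √(2W/(ρSCL,max)) = √(2·639.6/(1.01·3.02·1.17))
V_stall = √358.5 = 18.9 m/s

V_stall = 18.9 m/s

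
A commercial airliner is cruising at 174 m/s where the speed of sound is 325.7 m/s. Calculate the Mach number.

M = 0.534

M = v/a = 174 / 325.7 = 0.534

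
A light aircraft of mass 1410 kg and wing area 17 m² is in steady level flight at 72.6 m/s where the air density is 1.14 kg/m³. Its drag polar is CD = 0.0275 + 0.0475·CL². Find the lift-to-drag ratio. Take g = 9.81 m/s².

L/D = 8.74

Weight W = mg = 1410 × 9.81 = 13832 N; in level flight L = W.
q = ½ρv² = ½ × 1.14 × 72.6² = 3004 Pa.
CL = 2W/(ρv²S) = 2×13832/(1.14×72.6²×17) = 0.2708.
CD = 0.0275 + 0.0475 × 0.2708² = 0.03098.
L/D = CL/CD = 0.2708 / 0.03098 = 8.74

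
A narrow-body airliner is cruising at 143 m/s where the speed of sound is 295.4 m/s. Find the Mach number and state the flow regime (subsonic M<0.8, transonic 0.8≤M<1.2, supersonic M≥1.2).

M = v/a = 143 / 295.4 = 0.484
M = 0.484 → subsonic.

M = 0.484 (subsonic)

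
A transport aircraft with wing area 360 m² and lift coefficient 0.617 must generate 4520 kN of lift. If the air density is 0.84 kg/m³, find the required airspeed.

L = ½ρv²S·CL ⇒ v = √(2L/(ρ·S·CL))
v = √(2 × 4.52×10^6 / (0.84 × 360 × 0.617)) = √48450 = 220 m/s

v = 220 m/s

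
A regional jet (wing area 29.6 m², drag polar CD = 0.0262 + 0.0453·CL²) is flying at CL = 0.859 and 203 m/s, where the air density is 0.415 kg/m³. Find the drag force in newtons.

D = 15100 N

CD = 0.0262 + 0.0453 × 0.859² = 0.05963
D = ½ρv²S·CD = ½ × 0.415 × 203² × 29.6 × 0.05963 = 15100 N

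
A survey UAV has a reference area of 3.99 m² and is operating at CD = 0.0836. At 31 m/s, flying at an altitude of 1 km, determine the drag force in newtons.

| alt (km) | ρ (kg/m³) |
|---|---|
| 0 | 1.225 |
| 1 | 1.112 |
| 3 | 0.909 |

D = 178 N

At 1 km, from the table: ρ = 1.112 kg/m³.
D = ½ρv²S·CD = ½ × 1.112 × 31² × 3.99 × 0.0836 = 178 N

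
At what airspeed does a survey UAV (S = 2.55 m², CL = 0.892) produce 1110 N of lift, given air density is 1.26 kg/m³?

L = ½ρv²S·CL ⇒ v = √(2L/(ρ·S·CL))
v = √(2 × 1110 / (1.26 × 2.55 × 0.892)) = √774.6 = 27.8 m/s

v = 27.8 m/s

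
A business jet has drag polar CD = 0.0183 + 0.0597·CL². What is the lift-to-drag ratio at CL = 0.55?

L/D = 15.1

CD = 0.0183 + 0.0597 × 0.55² = 0.03636
L/D = CL/CD = 0.55 / 0.03636 = 15.1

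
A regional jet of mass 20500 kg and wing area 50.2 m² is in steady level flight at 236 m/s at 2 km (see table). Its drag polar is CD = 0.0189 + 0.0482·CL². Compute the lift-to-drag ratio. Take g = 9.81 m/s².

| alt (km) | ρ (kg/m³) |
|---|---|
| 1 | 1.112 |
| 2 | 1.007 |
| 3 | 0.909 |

L/D = 7.18

At 2 km, from the table: ρ = 1.007 kg/m³.
Weight W = mg = 20500 × 9.81 = 2.011×10^5 N; in level flight L = W.
Dynamic pressure q = 0.5 × 1.007 × 236² = 28040 Pa.
CL = 2W/(ρv²S) = 2×2.011×10^5/(1.007×236²×50.2) = 0.1429.
CD = 0.0189 + 0.0482 × 0.1429² = 0.01988.
L/D = CL/CD = 0.1429 / 0.01988 = 7.18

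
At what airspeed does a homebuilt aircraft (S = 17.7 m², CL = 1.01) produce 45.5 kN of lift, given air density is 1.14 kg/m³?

v = 66.8 m/s

L = ½ρv²S·CL ⇒ v = √(2L/(ρ·S·CL))
v = √(2 × 45500 / (1.14 × 17.7 × 1.01)) = √4465 = 66.8 m/s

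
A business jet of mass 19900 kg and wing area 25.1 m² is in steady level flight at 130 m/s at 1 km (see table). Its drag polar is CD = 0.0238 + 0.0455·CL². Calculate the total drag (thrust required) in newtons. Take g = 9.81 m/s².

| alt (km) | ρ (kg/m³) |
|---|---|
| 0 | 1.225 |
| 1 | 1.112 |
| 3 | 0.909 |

At 1 km, from the table: ρ = 1.112 kg/m³.
Weight W = mg = 19900 × 9.81 = 1.9522×10^5 N; in level flight L = W.
Dynamic pressure q = 0.5 × 1.112 × 130² = 9396 Pa.
CL = 2W/(ρv²S) = 2×1.9522×10^5/(1.112×130²×25.1) = 0.8277.
CD = 0.0238 + 0.0455 × 0.8277² = 0.05497.
D = q·S·CD = 9396 × 25.1 × 0.05497 = 12970 N

D = 13000 N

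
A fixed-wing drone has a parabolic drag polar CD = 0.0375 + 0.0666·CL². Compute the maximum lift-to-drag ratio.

For CD = CD0 + K·CL², (L/D)max occurs at CL* = √(CD0/K) and equals 1/(2√(K·CD0)).
(L/D)max = 1/(2√(0.0666 × 0.0375)) = 1/(2 × 0.04997) = 10

(L/D)max = 10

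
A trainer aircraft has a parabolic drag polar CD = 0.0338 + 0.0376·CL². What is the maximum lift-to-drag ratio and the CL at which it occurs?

For CD = CD0 + K·CL², (L/D)max occurs at CL* = √(CD0/K) and equals 1/(2√(K·CD0)).
(L/D)max = 1/(2√(0.0376 × 0.0338)) = 1/(2 × 0.03565) = 14
CL* = √(0.0338/0.0376) = 0.948

(L/D)max = 14, at CL = 0.948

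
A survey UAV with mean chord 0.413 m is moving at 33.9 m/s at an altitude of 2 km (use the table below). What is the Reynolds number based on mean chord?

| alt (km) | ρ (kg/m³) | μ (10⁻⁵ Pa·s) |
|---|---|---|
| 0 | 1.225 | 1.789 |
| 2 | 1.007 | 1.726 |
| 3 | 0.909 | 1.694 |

At 2 km, from the table: ρ = 1.007 kg/m³, μ = 1.726×10⁻⁵ Pa·s.
Re = ρ·v·c/μ = 1.007 × 33.9 × 0.413 / (1.726×10⁻⁵) = 8.17×10^5

Re = 8.17×10^5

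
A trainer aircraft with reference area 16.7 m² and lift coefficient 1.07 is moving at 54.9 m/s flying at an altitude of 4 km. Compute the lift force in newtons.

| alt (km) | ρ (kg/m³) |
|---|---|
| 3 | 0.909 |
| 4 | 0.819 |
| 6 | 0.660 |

L = 22100 N

At 4 km, from the table: ρ = 0.819 kg/m³.
Dynamic pressure q = ½ρv² = ½ × 0.819 × 54.9² = 1234 Pa.
L = q·S·CL = 1234 × 16.7 × 1.07 = 22100 N ≈ 22.1 kN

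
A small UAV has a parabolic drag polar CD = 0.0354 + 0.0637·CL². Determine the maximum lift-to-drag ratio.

For CD = CD0 + K·CL², (L/D)max occurs at CL* = √(CD0/K) and equals 1/(2√(K·CD0)).
(L/D)max = 1/(2√(0.0637 × 0.0354)) = 1/(2 × 0.04749) = 10.5

(L/D)max = 10.5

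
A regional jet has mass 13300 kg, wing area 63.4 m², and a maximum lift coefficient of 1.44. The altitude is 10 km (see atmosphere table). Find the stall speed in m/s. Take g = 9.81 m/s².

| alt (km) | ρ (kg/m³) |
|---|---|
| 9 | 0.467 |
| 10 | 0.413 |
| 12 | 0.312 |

At 10 km, from the table: ρ = 0.413 kg/m³.
At stall, lift equals weight: L = W = m·g = 13300 × 9.81 = 1.305×10^5 N.
From L = ½ρV²S·CL,max = W: V_stall = √(2W/(ρSCL,max)) = √(2·1.305×10^5/(0.413·63.4·1.44))
V_stall = √6921 = 83.2 m/s

V_stall = 83.2 m/s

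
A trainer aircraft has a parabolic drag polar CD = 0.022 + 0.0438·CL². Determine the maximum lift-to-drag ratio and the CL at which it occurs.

For CD = CD0 + K·CL², (L/D)max occurs at CL* = √(CD0/K) and equals 1/(2√(K·CD0)).
(L/D)max = 1/(2√(0.0438 × 0.022)) = 1/(2 × 0.03104) = 16.1
CL* = √(0.022/0.0438) = 0.709

(L/D)max = 16.1, at CL = 0.709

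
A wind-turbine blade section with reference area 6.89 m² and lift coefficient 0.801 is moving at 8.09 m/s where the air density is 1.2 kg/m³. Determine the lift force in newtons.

L = ½ρv²S·CL = ½ × 1.2 × 8.09² × 6.89 × 0.801 = 217 N

L = 217 N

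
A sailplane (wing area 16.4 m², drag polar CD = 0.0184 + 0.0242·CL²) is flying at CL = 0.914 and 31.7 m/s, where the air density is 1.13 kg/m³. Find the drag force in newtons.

CD = 0.0184 + 0.0242 × 0.914² = 0.03862
D = ½ρv²S·CD = ½ × 1.13 × 31.7² × 16.4 × 0.03862 = 360 N

D = 360 N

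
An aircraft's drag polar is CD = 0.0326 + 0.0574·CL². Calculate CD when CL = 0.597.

CD = 0.0326 + 0.0574 × 0.597² = 0.0326 + 0.02046 = 0.0531

CD = 0.0531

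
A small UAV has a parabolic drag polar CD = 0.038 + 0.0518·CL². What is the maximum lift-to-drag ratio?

For CD = CD0 + K·CL², (L/D)max occurs at CL* = √(CD0/K) and equals 1/(2√(K·CD0)).
(L/D)max = 1/(2√(0.0518 × 0.038)) = 1/(2 × 0.04437) = 11.3

(L/D)max = 11.3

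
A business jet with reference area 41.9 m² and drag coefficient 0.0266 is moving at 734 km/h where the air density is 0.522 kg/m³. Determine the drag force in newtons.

Convert speed: v = 734 km/h ÷ 3.6 = 203.9 m/s.
Dynamic pressure q = ½ρv² = ½ × 0.522 × 203.9² = 10850 Pa.
D = q·S·CD = 10850 × 41.9 × 0.0266 = 12100 N ≈ 12.1 kN

D = 12100 N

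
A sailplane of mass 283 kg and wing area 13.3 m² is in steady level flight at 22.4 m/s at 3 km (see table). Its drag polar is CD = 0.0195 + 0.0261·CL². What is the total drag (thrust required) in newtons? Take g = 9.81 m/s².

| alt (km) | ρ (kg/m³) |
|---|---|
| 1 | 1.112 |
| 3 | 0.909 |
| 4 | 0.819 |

D = 125 N

At 3 km, from the table: ρ = 0.909 kg/m³.
Level flight ⇒ L = W = m·g = 283 × 9.81 = 2776.2 N.
Dynamic pressure q = 0.5 × 0.909 × 22.4² = 228 Pa.
CL = W/(q·S) = 2776.2 / (228 × 13.3) = 0.9153.
CD = 0.0195 + 0.0261 × 0.9153² = 0.04137.
D = q·S·CD = 228 × 13.3 × 0.04137 = 125.5 N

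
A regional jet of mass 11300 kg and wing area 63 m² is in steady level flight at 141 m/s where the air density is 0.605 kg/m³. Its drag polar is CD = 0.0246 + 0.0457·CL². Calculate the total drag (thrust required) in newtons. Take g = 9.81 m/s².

D = 10800 N

Level flight ⇒ L = W = m·g = 11300 × 9.81 = 1.1085×10^5 N.
q = ½ρv² = ½ × 0.605 × 141² = 6014 Pa.
CL = W/(q·S) = 1.1085×10^5 / (6014 × 63) = 0.2926.
CD = 0.0246 + 0.0457 × 0.2926² = 0.02851.
D = q·S·CD = 6014 × 63 × 0.02851 = 10800 N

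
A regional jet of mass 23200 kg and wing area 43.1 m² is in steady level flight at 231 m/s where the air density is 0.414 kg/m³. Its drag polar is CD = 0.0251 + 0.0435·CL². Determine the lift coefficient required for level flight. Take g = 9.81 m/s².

Level flight ⇒ L = W = m·g = 23200 × 9.81 = 2.2759×10^5 N.
Dynamic pressure q = 0.5 × 0.414 × 231² = 11050 Pa.
Required CL = L/(qS) = 2.2759×10^5/(11050·43.1) = 0.4781.

CL = 0.478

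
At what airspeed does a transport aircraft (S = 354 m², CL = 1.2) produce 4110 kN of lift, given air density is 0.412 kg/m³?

L = ½ρv²S·CL ⇒ v = √(2L/(ρ·S·CL))
v = √(2 × 4.11×10^6 / (0.412 × 354 × 1.2)) = √46970 = 217 m/s

v = 217 m/s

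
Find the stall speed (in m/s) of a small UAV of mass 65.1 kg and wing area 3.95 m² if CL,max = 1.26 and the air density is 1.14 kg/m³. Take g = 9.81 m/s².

V_stall = 15 m/s

At stall, lift equals weight: L = W = m·g = 65.1 × 9.81 = 638.6 N.
V_stall = √(2W/(ρ·S·CL,max)) = √(2 × 638.6 / (1.14 × 3.95 × 1.26))
V_stall = √225.1 = 15 m/s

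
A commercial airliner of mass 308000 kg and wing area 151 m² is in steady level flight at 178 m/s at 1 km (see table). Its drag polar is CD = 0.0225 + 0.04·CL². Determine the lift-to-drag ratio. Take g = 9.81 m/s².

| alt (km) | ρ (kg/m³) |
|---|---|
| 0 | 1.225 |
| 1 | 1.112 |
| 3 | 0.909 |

At 1 km, from the table: ρ = 1.112 kg/m³.
In steady level flight, lift balances weight: W = mg = 308000 × 9.81 = 3.0215×10^6 N.
Dynamic pressure q = 0.5 × 1.112 × 178² = 17620 Pa.
Required CL = L/(qS) = 3.0215×10^6/(17620·151) = 1.136.
CD = 0.0225 + 0.04 × 1.136² = 0.07411.
L/D = CL/CD = 1.136 / 0.07411 = 15.3

L/D = 15.3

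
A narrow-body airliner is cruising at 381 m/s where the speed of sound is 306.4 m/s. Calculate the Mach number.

M = v/a = 381 / 306.4 = 1.24

M = 1.24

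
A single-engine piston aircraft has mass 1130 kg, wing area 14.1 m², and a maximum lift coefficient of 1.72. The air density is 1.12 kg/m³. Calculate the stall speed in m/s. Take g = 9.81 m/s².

V_stall = 28.6 m/s

Stall occurs when L = W at CL,max. W = mg = 1130 × 9.81 = 11090 N.
V_stall = √(2W/(ρ·S·CL,max)) = √(2 × 11090 / (1.12 × 14.1 × 1.72))
V_stall = √816.2 = 28.6 m/s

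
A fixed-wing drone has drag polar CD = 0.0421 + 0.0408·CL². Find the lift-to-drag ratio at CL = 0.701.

L/D = 11.3

CD = 0.0421 + 0.0408 × 0.701² = 0.06215
L/D = CL/CD = 0.701 / 0.06215 = 11.3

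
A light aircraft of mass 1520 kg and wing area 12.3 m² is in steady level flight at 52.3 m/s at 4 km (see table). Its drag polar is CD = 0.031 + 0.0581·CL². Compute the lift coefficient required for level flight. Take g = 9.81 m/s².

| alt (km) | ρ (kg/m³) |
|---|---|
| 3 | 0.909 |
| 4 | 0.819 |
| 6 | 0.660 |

At 4 km, from the table: ρ = 0.819 kg/m³.
In steady level flight, lift balances weight: W = mg = 1520 × 9.81 = 14911 N.
Dynamic pressure q = 0.5 × 0.819 × 52.3² = 1120 Pa.
CL = 2W/(ρv²S) = 2×14911/(0.819×52.3²×12.3) = 1.082.

CL = 1.08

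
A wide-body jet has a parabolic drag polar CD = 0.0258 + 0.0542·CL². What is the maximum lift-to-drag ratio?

(L/D)max = 13.4

For CD = CD0 + K·CL², (L/D)max occurs at CL* = √(CD0/K) and equals 1/(2√(K·CD0)).
(L/D)max = 1/(2√(0.0542 × 0.0258)) = 1/(2 × 0.03739) = 13.4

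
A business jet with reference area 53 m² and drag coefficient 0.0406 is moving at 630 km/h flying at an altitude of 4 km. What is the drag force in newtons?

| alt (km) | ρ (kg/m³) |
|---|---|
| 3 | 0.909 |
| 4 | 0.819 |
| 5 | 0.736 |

D = 27000 N

At 4 km, from the table: ρ = 0.819 kg/m³.
Convert speed: v = 630 km/h ÷ 3.6 = 175 m/s.
Dynamic pressure q = ½ρv² = ½ × 0.819 × 175² = 12540 Pa.
D = q·S·CD = 12540 × 53 × 0.0406 = 27000 N ≈ 27 kN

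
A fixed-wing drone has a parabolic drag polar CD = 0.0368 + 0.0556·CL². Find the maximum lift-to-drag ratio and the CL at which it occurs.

For CD = CD0 + K·CL², (L/D)max occurs at CL* = √(CD0/K) and equals 1/(2√(K·CD0)).
(L/D)max = 1/(2√(0.0556 × 0.0368)) = 1/(2 × 0.04523) = 11.1
CL* = √(0.0368/0.0556) = 0.814

(L/D)max = 11.1, at CL = 0.814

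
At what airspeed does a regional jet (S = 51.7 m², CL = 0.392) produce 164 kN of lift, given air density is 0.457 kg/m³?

v = 188 m/s

L = ½ρv²S·CL ⇒ v = √(2L/(ρ·S·CL))
v = √(2 × 1.64×10^5 / (0.457 × 51.7 × 0.392)) = √35410 = 188 m/s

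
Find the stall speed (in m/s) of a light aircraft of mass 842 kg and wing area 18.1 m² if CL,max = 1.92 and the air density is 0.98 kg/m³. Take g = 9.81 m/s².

V_stall = 22 m/s

Stall occurs when L = W at CL,max. W = mg = 842 × 9.81 = 8260 N.
From L = ½ρV²S·CL,max = W: V_stall = √(2W/(ρSCL,max)) = √(2·8260/(0.98·18.1·1.92))
V_stall = √485.1 = 22 m/s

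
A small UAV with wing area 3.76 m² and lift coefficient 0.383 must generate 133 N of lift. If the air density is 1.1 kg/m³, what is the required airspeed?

v = 13 m/s

L = ½ρv²S·CL ⇒ v = √(2L/(ρ·S·CL))
v = √(2 × 133 / (1.1 × 3.76 × 0.383)) = √167.9 = 13 m/s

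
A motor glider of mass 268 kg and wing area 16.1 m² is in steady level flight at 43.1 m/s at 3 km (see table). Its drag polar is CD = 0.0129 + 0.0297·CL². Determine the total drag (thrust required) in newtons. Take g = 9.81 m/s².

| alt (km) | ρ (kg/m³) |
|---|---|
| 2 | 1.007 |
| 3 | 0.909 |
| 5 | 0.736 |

D = 190 N

At 3 km, from the table: ρ = 0.909 kg/m³.
In steady level flight, lift balances weight: W = mg = 268 × 9.81 = 2629.1 N.
Dynamic pressure q = 0.5 × 0.909 × 43.1² = 844.3 Pa.
CL = 2W/(ρv²S) = 2×2629.1/(0.909×43.1²×16.1) = 0.1934.
CD = 0.0129 + 0.0297 × 0.1934² = 0.01401.
D = q·S·CD = 844.3 × 16.1 × 0.01401 = 190.5 N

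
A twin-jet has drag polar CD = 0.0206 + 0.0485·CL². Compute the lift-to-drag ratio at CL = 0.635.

CD = 0.0206 + 0.0485 × 0.635² = 0.04016
L/D = CL/CD = 0.635 / 0.04016 = 15.8

L/D = 15.8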